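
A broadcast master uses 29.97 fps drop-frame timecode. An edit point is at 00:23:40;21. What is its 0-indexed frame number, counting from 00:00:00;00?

42579

As if non-drop at 30 labels/s: (0 × 3600 + 23 × 60 + 40) × 30 + 21 = 42621.
Minute boundaries passed: 23; those not divisible by 10: 23 − 2 = 21; dropped labels = 2 × 21 = 42.
Actual frame index = 42621 − 42 = 42579.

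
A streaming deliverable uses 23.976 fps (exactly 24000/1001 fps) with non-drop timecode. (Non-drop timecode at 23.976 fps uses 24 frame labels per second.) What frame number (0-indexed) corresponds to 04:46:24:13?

frame 412429

Total seconds to the label: (4 × 3600 + 46 × 60 + 24) = 17184.
Frame index = 17184 × 24 + 13 = 412429.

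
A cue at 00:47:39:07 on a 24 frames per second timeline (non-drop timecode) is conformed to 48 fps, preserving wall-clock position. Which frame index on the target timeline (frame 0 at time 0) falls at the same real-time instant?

frame 137246

Source frame index: (0×3600 + 47×60 + 39) × 24 + 7 = 68623.
Real time: 68623 / (24) = 68623/24 s.
Target frame: (68623/24) × (48) = 137246.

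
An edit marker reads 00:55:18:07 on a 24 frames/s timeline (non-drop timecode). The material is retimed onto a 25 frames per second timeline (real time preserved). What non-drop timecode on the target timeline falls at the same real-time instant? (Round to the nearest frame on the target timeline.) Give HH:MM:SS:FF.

00:55:18:07

Source frame index: (0×3600 + 55×60 + 18) × 24 + 7 = 79639.
Real time: 79639 / (24) = 79639/24 s.
Target frame: (79639/24) × (25) = 1990975/24 ≈ 82957.292 → 82957.
At 25 labels/s: frame 82957 → 00:55:18:07.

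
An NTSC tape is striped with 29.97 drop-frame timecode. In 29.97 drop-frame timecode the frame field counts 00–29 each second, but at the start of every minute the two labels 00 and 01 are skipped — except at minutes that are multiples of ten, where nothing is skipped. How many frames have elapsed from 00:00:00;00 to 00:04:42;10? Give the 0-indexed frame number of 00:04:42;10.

8462

As if non-drop at 30 labels/s: (0 × 3600 + 4 × 60 + 42) × 30 + 10 = 8470.
Minute boundaries passed: 4; those not divisible by 10: 4 − 0 = 4; dropped labels = 2 × 4 = 8.
Actual frame index = 8470 − 8 = 8462.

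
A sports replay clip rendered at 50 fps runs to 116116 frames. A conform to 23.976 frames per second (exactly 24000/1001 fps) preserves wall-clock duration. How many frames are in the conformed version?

Target frames = source frames × (target rate / source rate) = 116116 × (24000/1001)/(50) = 116116 × 480/1001 = 55680.

55680 frames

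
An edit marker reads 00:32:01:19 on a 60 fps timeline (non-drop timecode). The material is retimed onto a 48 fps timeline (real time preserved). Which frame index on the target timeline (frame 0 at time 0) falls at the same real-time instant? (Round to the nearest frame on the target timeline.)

frame 92223

Source frame index: (0×3600 + 32×60 + 1) × 60 + 19 = 115279.
Real time: 115279 / (60) = 115279/60 s.
Target frame: (115279/60) × (48) = 461116/5 ≈ 92223.200 → 92223.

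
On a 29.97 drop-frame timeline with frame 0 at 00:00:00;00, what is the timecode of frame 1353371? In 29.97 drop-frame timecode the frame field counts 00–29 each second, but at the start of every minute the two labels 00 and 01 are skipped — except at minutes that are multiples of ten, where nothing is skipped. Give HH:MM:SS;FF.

Ten DF minutes hold 17982 frames, so frame 1353371 lies in block 75 (frames 1348650–1366631) with 4721 frames into that block.
The block's first minute is 1800 frames and the rest 1798 each; 4721 frames reaches minute 2, so 75 × 18 + 2 × 2 = 1354 labels have been skipped so far.
Adding those back, label number 1353371 + 1354 = 1354725 at 30 labels/s is 45157 s + 15 f = 12 h 32 min 37 s frame 15, i.e. 12:32:37;15.

12:32:37;15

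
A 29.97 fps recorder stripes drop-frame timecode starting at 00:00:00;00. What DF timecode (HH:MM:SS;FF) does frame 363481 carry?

Each 10-minute DF block holds 10 × 60 × 30 − 9 × 2 = 17982 frames. 363481 ÷ 17982 → 20 full blocks, remainder 3841.
Within the partial block the first minute is 1800 frames and each further minute 1798, so 2 further minute boundaries passed. Total skipped labels = 18 × 20 + 2 × 2 = 364.
Non-drop label index = 363481 + 364 = 363845; at 30 labels/s that is 03:22:08:05, i.e. DF 03:22:08;05.

03:22:08;05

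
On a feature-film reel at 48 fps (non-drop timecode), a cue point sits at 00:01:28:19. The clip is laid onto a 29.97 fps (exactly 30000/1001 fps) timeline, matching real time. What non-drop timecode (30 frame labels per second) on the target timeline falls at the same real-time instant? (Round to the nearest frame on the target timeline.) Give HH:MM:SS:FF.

00:01:28:09

Source frame index: (0×3600 + 1×60 + 28) × 48 + 19 = 4243.
Real time: 4243 / (48) = 4243/48 s.
Target frame: (4243/48) × (30000/1001) = 2651875/1001 ≈ 2649.226 → 2649.
At 30 labels/s: frame 2649 → 00:01:28:09.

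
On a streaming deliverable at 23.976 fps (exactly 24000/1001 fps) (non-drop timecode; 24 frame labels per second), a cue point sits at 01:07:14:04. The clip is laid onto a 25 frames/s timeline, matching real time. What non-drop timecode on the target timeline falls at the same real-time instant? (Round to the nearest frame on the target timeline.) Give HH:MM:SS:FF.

Source frame index: (1×3600 + 7×60 + 14) × 24 + 4 = 96820.
Real time: 96820 / (24000/1001) = 4845841/1200 s.
Target frame: (4845841/1200) × (25) = 4845841/48 ≈ 100955.021 → 100955.
At 25 labels/s: frame 100955 → 01:07:18:05.

01:07:18:05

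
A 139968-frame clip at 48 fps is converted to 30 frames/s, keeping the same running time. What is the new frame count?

Target frames = source frames × (target rate / source rate) = 139968 × (30)/(48) = 139968 × 5/8 = 87480.

87480 frames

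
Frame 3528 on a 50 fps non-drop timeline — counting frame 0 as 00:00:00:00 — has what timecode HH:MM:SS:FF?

3528 ÷ 50 = 70 full seconds, remainder 28 frames.
70 s = 0 h 1 min 10 s.
Timecode: 00:01:10:28.

00:01:10:28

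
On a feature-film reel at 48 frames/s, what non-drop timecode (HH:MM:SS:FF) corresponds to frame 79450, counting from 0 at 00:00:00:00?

00:27:35:10

79450 ÷ 48 = 1655 full seconds, remainder 10 frames.
1655 s = 0 h 27 min 35 s.
Timecode: 00:27:35:10.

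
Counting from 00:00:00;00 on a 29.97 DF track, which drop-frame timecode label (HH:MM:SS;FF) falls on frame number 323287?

02:59:47;01

Ten DF minutes hold 17982 frames, so frame 323287 lies in block 17 (frames 305694–323675) with 17593 frames into that block.
The block's first minute is 1800 frames and the rest 1798 each; 17593 frames reaches minute 9, so 17 × 18 + 9 × 2 = 324 labels have been skipped so far.
Adding those back, label number 323287 + 324 = 323611 at 30 labels/s is 10787 s + 1 f = 2 h 59 min 47 s frame 1, i.e. 02:59:47;01.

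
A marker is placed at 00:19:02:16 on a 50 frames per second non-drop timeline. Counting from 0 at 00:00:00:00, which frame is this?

Total seconds to the label: (0 × 3600 + 19 × 60 + 2) = 1142.
Frame index = 1142 × 50 + 16 = 57116.

frame 57116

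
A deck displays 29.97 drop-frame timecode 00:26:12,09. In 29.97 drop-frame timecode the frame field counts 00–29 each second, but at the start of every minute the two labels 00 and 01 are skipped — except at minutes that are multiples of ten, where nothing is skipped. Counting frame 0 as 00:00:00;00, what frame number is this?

Complete 10-minute blocks: 2, each 17982 frames → 35964.
Remaining 6 whole minutes in the current block: 1800 + 5 × 1798 = 10790 frames.
Within the current minute: 12 × 30 + 9 − 2 = 367 (labels ;00/;01 skipped at this minute). Total = 35964 + 10790 + 367 = 47121.

47121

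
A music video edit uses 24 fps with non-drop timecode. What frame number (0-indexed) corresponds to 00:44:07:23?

frame 63551

Total seconds to the label: (0 × 3600 + 44 × 60 + 7) = 2647.
Frame index = 2647 × 24 + 23 = 63551.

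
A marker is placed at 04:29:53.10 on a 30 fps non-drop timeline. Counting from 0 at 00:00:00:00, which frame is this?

485800

Total seconds to the label: (4 × 3600 + 29 × 60 + 53) = 16193.
Frame index = 16193 × 30 + 10 = 485800.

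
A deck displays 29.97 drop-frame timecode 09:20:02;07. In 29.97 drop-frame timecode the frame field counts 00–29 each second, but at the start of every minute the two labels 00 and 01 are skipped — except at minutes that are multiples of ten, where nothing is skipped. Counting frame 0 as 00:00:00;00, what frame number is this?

1007059

As if non-drop at 30 labels/s: (9 × 3600 + 20 × 60 + 2) × 30 + 7 = 1008067.
Minute boundaries passed: 560; those not divisible by 10: 560 − 56 = 504; dropped labels = 2 × 504 = 1008.
Actual frame index = 1008067 − 1008 = 1007059.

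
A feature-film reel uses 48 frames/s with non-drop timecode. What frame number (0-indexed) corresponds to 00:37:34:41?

frame 108233

Total seconds to the label: (0 × 3600 + 37 × 60 + 34) = 2254.
Frame index = 2254 × 48 + 41 = 108233.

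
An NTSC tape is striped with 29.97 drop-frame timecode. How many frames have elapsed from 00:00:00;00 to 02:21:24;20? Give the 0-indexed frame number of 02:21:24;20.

254286

Complete 10-minute blocks: 14, each 17982 frames → 251748.
Remaining 1 whole minute in the current block: 1800 + 0 × 1798 = 1800 frames.
Within the current minute: 24 × 30 + 20 − 2 = 738 (labels ;00/;01 skipped at this minute). Total = 251748 + 1800 + 738 = 254286.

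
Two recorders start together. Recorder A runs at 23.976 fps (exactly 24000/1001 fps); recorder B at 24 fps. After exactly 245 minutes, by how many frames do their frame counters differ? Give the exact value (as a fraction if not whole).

50400/143 frames

245 min = 14700 s.
A emits 24000/1001 × 14700 = 50400000/143 frames; B emits 24 × 14700 = 352800.
Difference = 50400/143 frames (≈ 352.4476); B is ahead of A.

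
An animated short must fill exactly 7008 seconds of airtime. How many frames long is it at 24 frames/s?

Frames = 7008 × 24 = 168192.

168192 frames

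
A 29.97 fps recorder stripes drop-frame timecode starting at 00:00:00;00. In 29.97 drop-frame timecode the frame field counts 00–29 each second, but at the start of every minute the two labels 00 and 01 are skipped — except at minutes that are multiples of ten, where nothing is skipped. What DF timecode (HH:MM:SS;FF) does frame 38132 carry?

Each 10-minute DF block holds 10 × 60 × 30 − 9 × 2 = 17982 frames. 38132 ÷ 17982 → 2 full blocks, remainder 2168.
Within the partial block the first minute is 1800 frames and each further minute 1798, so 1 further minute boundary passed. Total skipped labels = 18 × 2 + 2 × 1 = 38.
Non-drop label index = 38132 + 38 = 38170; at 30 labels/s that is 00:21:12:10, i.e. DF 00:21:12;10.

00:21:12;10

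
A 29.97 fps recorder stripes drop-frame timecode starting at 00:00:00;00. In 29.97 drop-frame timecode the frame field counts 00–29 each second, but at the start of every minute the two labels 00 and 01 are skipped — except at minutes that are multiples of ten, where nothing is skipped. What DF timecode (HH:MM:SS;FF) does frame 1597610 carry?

14:48:27;00

Each 10-minute DF block holds 10 × 60 × 30 − 9 × 2 = 17982 frames. 1597610 ÷ 17982 → 88 full blocks, remainder 15194.
Within the partial block the first minute is 1800 frames and each further minute 1798, so 8 further minute boundaries passed. Total skipped labels = 18 × 88 + 2 × 8 = 1600.
Non-drop label index = 1597610 + 1600 = 1599210; at 30 labels/s that is 14:48:27:00, i.e. DF 14:48:27;00.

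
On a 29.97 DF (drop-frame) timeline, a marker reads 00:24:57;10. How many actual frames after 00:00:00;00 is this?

As if non-drop at 30 labels/s: (0 × 3600 + 24 × 60 + 57) × 30 + 10 = 44920.
Minute boundaries passed: 24; those not divisible by 10: 24 − 2 = 22; dropped labels = 2 × 22 = 44.
Actual frame index = 44920 − 44 = 44876.

44876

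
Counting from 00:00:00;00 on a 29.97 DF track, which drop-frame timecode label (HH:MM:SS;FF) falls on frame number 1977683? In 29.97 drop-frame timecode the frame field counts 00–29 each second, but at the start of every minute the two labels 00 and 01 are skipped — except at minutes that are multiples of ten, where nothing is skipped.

18:19:48;23

Ten DF minutes hold 17982 frames, so frame 1977683 lies in block 109 (frames 1960038–1978019) with 17645 frames into that block.
The block's first minute is 1800 frames and the rest 1798 each; 17645 frames reaches minute 9, so 109 × 18 + 9 × 2 = 1980 labels have been skipped so far.
Adding those back, label number 1977683 + 1980 = 1979663 at 30 labels/s is 65988 s + 23 f = 18 h 19 min 48 s frame 23, i.e. 18:19:48;23.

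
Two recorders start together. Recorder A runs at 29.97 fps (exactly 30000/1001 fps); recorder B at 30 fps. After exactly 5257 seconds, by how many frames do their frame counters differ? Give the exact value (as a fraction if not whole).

A emits 30000/1001 × 5257 = 22530000/143 frames; B emits 30 × 5257 = 157710.
Difference = 22530/143 frames (≈ 157.5524); B is ahead of A.

22530/143 frames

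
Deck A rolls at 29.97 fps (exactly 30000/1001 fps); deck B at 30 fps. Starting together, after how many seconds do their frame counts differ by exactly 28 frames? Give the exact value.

The gap grows by |30 − 30000/1001| = 30/1001 frames per second.
Time for a 28-frame gap: 28 ÷ (30/1001) = 14014/15 s.

14014/15 seconds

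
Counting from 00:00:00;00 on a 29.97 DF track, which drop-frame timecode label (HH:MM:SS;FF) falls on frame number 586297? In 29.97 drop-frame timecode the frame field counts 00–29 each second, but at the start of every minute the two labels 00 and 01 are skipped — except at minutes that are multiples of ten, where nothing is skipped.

05:26:02;25

Ten DF minutes hold 17982 frames, so frame 586297 lies in block 32 (frames 575424–593405) with 10873 frames into that block.
The block's first minute is 1800 frames and the rest 1798 each; 10873 frames reaches minute 6, so 32 × 18 + 6 × 2 = 588 labels have been skipped so far.
Adding those back, label number 586297 + 588 = 586885 at 30 labels/s is 19562 s + 25 f = 5 h 26 min 2 s frame 25, i.e. 05:26:02;25.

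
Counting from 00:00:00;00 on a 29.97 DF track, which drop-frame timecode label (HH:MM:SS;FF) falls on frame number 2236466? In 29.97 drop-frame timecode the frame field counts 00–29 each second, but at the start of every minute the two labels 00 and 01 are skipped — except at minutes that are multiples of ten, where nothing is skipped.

Ten DF minutes hold 17982 frames, so frame 2236466 lies in block 124 (frames 2229768–2247749) with 6698 frames into that block.
The block's first minute is 1800 frames and the rest 1798 each; 6698 frames reaches minute 3, so 124 × 18 + 3 × 2 = 2238 labels have been skipped so far.
Adding those back, label number 2236466 + 2238 = 2238704 at 30 labels/s is 74623 s + 14 f = 20 h 43 min 43 s frame 14, i.e. 20:43:43;14.

20:43:43;14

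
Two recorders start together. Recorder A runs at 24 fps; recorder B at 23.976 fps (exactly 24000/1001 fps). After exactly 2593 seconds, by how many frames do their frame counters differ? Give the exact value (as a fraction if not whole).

A emits 24 × 2593 = 62232 frames; B emits 24000/1001 × 2593 = 62232000/1001.
Difference = 62232/1001 frames (≈ 62.1698); B is behind A.

62232/1001 frames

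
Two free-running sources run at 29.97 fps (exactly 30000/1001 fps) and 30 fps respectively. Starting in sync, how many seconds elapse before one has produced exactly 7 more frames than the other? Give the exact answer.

The gap grows by |30 − 30000/1001| = 30/1001 frames per second.
Time for a 7-frame gap: 7 ÷ (30/1001) = 7007/30 s.

7007/30 seconds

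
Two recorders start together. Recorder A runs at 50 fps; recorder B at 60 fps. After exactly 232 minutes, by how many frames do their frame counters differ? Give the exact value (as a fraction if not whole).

232 min = 13920 s.
A emits 50 × 13920 = 696000 frames; B emits 60 × 13920 = 835200.
Difference = 139200 frames; B is ahead of A.

139200 frames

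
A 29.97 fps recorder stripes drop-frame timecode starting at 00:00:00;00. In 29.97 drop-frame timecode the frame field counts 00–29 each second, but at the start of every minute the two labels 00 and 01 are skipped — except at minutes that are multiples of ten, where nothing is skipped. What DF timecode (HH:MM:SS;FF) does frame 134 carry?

Each 10-minute DF block holds 10 × 60 × 30 − 9 × 2 = 17982 frames. 134 ÷ 17982 → 0 full blocks, remainder 134.
Within the partial block the first minute is 1800 frames and each further minute 1798, so 0 further minute boundaries passed. Total skipped labels = 18 × 0 + 2 × 0 = 0.
Non-drop label index = 134 + 0 = 134; at 30 labels/s that is 00:00:04:14, i.e. DF 00:00:04;14.

00:00:04;14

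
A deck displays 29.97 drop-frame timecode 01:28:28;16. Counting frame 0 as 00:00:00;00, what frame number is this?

159096

Complete 10-minute blocks: 8, each 17982 frames → 143856.
Remaining 8 whole minutes in the current block: 1800 + 7 × 1798 = 14386 frames.
Within the current minute: 28 × 30 + 16 − 2 = 854 (labels ;00/;01 skipped at this minute). Total = 143856 + 14386 + 854 = 159096.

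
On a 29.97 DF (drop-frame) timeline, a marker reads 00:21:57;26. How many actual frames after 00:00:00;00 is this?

39498

Complete 10-minute blocks: 2, each 17982 frames → 35964.
Remaining 1 whole minute in the current block: 1800 + 0 × 1798 = 1800 frames.
Within the current minute: 57 × 30 + 26 − 2 = 1734 (labels ;00/;01 skipped at this minute). Total = 35964 + 1800 + 1734 = 39498.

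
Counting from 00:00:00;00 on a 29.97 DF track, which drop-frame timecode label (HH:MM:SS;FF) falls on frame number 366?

00:00:12;06

Each 10-minute DF block holds 10 × 60 × 30 − 9 × 2 = 17982 frames. 366 ÷ 17982 → 0 full blocks, remainder 366.
Within the partial block the first minute is 1800 frames and each further minute 1798, so 0 further minute boundaries passed. Total skipped labels = 18 × 0 + 2 × 0 = 0.
Non-drop label index = 366 + 0 = 366; at 30 labels/s that is 00:00:12:06, i.e. DF 00:00:12;06.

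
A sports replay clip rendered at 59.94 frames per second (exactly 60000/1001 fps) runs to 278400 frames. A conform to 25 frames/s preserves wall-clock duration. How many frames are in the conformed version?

116116 frames

Target frames = source frames × (target rate / source rate) = 278400 × (25)/(60000/1001) = 278400 × 1001/2400 = 116116.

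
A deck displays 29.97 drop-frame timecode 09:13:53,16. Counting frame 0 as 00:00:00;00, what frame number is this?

996010

Complete 10-minute blocks: 55, each 17982 frames → 989010.
Remaining 3 whole minutes in the current block: 1800 + 2 × 1798 = 5396 frames.
Within the current minute: 53 × 30 + 16 − 2 = 1604 (labels ;00/;01 skipped at this minute). Total = 989010 + 5396 + 1604 = 996010.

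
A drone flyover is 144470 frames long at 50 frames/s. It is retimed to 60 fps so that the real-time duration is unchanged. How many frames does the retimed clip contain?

Target frames = source frames × (target rate / source rate) = 144470 × (60)/(50) = 144470 × 6/5 = 173364.

173364 frames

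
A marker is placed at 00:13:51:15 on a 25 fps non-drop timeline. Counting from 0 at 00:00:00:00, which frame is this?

20790

Total seconds to the label: (0 × 3600 + 13 × 60 + 51) = 831.
Frame index = 831 × 25 + 15 = 20790.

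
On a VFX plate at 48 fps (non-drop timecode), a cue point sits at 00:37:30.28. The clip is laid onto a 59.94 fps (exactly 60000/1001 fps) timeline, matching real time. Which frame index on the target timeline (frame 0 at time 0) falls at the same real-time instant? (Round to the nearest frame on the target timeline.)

frame 134900

Source frame index: (0×3600 + 37×60 + 30) × 48 + 28 = 108028.
Real time: 108028 / (48) = 27007/12 s.
Target frame: (27007/12) × (60000/1001) = 135035000/1001 ≈ 134900.100 → 134900.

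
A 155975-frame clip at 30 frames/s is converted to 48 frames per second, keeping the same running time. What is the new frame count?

249560 frames

Target frames = source frames × (target rate / source rate) = 155975 × (48)/(30) = 155975 × 8/5 = 249560.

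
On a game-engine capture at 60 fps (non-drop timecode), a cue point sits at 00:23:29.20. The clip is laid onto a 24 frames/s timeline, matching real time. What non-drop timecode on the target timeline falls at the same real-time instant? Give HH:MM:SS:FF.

Source frame index: (0×3600 + 23×60 + 29) × 60 + 20 = 84560.
Real time: 84560 / (60) = 4228/3 s.
Target frame: (4228/3) × (24) = 33824.
At 24 labels/s: frame 33824 → 00:23:29:08.

00:23:29:08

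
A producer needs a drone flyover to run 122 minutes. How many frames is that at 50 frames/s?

366000 frames

122 min = 7320 s.
Frames = 7320 × 50 = 366000.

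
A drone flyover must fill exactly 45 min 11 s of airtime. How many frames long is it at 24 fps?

65064 frames

45 min 11 s = 2711 s.
Frames = 2711 × 24 = 65064.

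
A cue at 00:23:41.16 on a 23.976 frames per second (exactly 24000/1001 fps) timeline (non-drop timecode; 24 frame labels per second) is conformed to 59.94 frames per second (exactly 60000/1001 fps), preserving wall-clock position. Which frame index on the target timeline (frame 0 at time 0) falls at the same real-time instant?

frame 85300

Source frame index: (0×3600 + 23×60 + 41) × 24 + 16 = 34120.
Real time: 34120 / (24000/1001) = 853853/600 s.
Target frame: (853853/600) × (60000/1001) = 85300.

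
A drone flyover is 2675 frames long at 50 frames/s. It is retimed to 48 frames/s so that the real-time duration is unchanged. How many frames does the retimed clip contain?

2568 frames

Target frames = source frames × (target rate / source rate) = 2675 × (48)/(50) = 2675 × 24/25 = 2568.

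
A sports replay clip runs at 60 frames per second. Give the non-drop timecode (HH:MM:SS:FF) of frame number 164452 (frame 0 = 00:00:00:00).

00:45:40:52

164452 ÷ 60 = 2740 full seconds, remainder 52 frames.
2740 s = 0 h 45 min 40 s.
Timecode: 00:45:40:52.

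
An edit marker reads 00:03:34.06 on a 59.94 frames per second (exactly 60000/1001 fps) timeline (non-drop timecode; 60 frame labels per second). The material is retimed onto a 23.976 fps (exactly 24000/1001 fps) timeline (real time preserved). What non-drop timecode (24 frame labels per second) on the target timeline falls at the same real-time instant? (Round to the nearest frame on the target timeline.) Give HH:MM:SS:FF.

Source frame index: (0×3600 + 3×60 + 34) × 60 + 6 = 12846.
Real time: 12846 / (60000/1001) = 2143141/10000 s.
Target frame: (2143141/10000) × (24000/1001) = 25692/5 ≈ 5138.400 → 5138.
At 24 labels/s: frame 5138 → 00:03:34:02.

00:03:34:02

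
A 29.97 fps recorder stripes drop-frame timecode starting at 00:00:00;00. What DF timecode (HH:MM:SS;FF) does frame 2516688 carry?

Ten DF minutes hold 17982 frames, so frame 2516688 lies in block 139 (frames 2499498–2517479) with 17190 frames into that block.
The block's first minute is 1800 frames and the rest 1798 each; 17190 frames reaches minute 9, so 139 × 18 + 9 × 2 = 2520 labels have been skipped so far.
Adding those back, label number 2516688 + 2520 = 2519208 at 30 labels/s is 83973 s + 18 f = 23 h 19 min 33 s frame 18, i.e. 23:19:33;18.

23:19:33;18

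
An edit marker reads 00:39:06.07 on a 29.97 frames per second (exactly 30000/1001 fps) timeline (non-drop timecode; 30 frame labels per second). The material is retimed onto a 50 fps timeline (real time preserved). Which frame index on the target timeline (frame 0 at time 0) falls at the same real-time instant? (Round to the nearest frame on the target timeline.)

Source frame index: (0×3600 + 39×60 + 6) × 30 + 7 = 70387.
Real time: 70387 / (30000/1001) = 70457387/30000 s.
Target frame: (70457387/30000) × (50) = 70457387/600 ≈ 117428.978 → 117429.

frame 117429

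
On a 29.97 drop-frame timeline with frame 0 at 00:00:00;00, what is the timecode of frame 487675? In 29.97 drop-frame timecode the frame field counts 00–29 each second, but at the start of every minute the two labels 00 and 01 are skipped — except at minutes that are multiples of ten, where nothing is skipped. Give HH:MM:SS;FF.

04:31:12;03

Ten DF minutes hold 17982 frames, so frame 487675 lies in block 27 (frames 485514–503495) with 2161 frames into that block.
The block's first minute is 1800 frames and the rest 1798 each; 2161 frames reaches minute 1, so 27 × 18 + 1 × 2 = 488 labels have been skipped so far.
Adding those back, label number 487675 + 488 = 488163 at 30 labels/s is 16272 s + 3 f = 4 h 31 min 12 s frame 3, i.e. 04:31:12;03.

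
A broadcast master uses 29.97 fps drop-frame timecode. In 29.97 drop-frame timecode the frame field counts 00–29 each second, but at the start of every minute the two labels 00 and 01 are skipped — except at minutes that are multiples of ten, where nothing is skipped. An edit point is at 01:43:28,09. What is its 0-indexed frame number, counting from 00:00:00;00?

As if non-drop at 30 labels/s: (1 × 3600 + 43 × 60 + 28) × 30 + 9 = 186249.
Minute boundaries passed: 103; those not divisible by 10: 103 − 10 = 93; dropped labels = 2 × 93 = 186.
Actual frame index = 186249 − 186 = 186063.

186063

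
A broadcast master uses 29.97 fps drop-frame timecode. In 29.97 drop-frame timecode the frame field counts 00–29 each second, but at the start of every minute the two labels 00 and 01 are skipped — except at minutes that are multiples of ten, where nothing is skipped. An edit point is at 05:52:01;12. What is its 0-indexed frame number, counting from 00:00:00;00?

As if non-drop at 30 labels/s: (5 × 3600 + 52 × 60 + 1) × 30 + 12 = 633642.
Minute boundaries passed: 352; those not divisible by 10: 352 − 35 = 317; dropped labels = 2 × 317 = 634.
Actual frame index = 633642 − 634 = 633008.

633008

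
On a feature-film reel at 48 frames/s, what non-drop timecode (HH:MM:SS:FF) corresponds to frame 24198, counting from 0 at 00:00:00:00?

00:08:24:06

24198 ÷ 48 = 504 full seconds, remainder 6 frames.
504 s = 0 h 8 min 24 s.
Timecode: 00:08:24:06.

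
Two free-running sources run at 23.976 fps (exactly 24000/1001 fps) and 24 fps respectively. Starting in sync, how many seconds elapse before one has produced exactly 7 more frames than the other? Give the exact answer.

The gap grows by |24 − 24000/1001| = 24/1001 frames per second.
Time for a 7-frame gap: 7 ÷ (24/1001) = 7007/24 s.

7007/24 seconds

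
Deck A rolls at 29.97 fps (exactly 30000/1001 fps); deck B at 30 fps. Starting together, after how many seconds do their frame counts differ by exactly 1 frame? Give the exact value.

The gap grows by |30 − 30000/1001| = 30/1001 frames per second.
Time for a 1-frame gap: 1 ÷ (30/1001) = 1001/30 s.

1001/30 seconds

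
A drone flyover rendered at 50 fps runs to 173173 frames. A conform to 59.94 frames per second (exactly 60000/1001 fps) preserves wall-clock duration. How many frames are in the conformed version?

Target frames = source frames × (target rate / source rate) = 173173 × (60000/1001)/(50) = 173173 × 1200/1001 = 207600.

207600 frames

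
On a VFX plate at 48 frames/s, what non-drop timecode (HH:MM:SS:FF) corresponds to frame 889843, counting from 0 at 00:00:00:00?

889843 ÷ 48 = 18538 full seconds, remainder 19 frames.
18538 s = 5 h 8 min 58 s.
Timecode: 05:08:58:19.

05:08:58:19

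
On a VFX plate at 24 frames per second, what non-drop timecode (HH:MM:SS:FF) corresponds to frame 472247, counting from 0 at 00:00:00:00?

05:27:56:23

472247 ÷ 24 = 19676 full seconds, remainder 23 frames.
19676 s = 5 h 27 min 56 s.
Timecode: 05:27:56:23.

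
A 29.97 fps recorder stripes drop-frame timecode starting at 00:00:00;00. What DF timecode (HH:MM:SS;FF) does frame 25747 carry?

00:14:19;03

Each 10-minute DF block holds 10 × 60 × 30 − 9 × 2 = 17982 frames. 25747 ÷ 17982 → 1 full block, remainder 7765.
Within the partial block the first minute is 1800 frames and each further minute 1798, so 4 further minute boundaries passed. Total skipped labels = 18 × 1 + 2 × 4 = 26.
Non-drop label index = 25747 + 26 = 25773; at 30 labels/s that is 00:14:19:03, i.e. DF 00:14:19;03.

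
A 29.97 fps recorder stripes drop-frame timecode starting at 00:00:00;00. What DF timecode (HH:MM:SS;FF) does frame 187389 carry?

01:44:12;17

Ten DF minutes hold 17982 frames, so frame 187389 lies in block 10 (frames 179820–197801) with 7569 frames into that block.
The block's first minute is 1800 frames and the rest 1798 each; 7569 frames reaches minute 4, so 10 × 18 + 4 × 2 = 188 labels have been skipped so far.
Adding those back, label number 187389 + 188 = 187577 at 30 labels/s is 6252 s + 17 f = 1 h 44 min 12 s frame 17, i.e. 01:44:12;17.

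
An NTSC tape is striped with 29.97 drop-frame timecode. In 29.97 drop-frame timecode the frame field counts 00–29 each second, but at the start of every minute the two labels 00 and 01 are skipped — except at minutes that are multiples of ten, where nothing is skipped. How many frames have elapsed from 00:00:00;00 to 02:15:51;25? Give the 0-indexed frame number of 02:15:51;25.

Complete 10-minute blocks: 13, each 17982 frames → 233766.
Remaining 5 whole minutes in the current block: 1800 + 4 × 1798 = 8992 frames.
Within the current minute: 51 × 30 + 25 − 2 = 1553 (labels ;00/;01 skipped at this minute). Total = 233766 + 8992 + 1553 = 244311.

244311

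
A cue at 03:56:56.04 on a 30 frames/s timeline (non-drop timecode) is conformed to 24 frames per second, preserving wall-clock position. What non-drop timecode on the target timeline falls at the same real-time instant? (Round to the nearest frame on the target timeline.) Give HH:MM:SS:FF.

Source frame index: (3×3600 + 56×60 + 56) × 30 + 4 = 426484.
Real time: 426484 / (30) = 213242/15 s.
Target frame: (213242/15) × (24) = 1705936/5 ≈ 341187.200 → 341187.
At 24 labels/s: frame 341187 → 03:56:56:03.

03:56:56:03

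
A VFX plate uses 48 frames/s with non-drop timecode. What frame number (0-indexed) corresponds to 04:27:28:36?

Total seconds to the label: (4 × 3600 + 27 × 60 + 28) = 16048.
Frame index = 16048 × 48 + 36 = 770340.

770340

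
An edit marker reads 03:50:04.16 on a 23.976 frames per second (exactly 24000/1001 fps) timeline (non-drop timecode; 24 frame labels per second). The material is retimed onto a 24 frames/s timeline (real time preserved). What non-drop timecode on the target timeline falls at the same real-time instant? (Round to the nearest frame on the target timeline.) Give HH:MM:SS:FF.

Source frame index: (3×3600 + 50×60 + 4) × 24 + 16 = 331312.
Real time: 331312 / (24000/1001) = 20727707/1500 s.
Target frame: (20727707/1500) × (24) = 41455414/125 ≈ 331643.312 → 331643.
At 24 labels/s: frame 331643 → 03:50:18:11.

03:50:18:11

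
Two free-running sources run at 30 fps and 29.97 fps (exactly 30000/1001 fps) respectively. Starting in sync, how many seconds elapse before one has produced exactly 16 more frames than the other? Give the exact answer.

The gap grows by |30000/1001 − 30| = 30/1001 frames per second.
Time for a 16-frame gap: 16 ÷ (30/1001) = 8008/15 s.

8008/15 seconds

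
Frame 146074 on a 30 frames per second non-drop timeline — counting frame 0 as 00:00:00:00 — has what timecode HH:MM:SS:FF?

01:21:09:04

146074 ÷ 30 = 4869 full seconds, remainder 4 frames.
4869 s = 1 h 21 min 9 s.
Timecode: 01:21:09:04.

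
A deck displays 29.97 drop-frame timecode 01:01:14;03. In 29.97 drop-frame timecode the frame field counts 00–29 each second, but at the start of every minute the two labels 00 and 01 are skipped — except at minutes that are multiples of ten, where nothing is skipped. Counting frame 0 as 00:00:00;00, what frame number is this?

Complete 10-minute blocks: 6, each 17982 frames → 107892.
Remaining 1 whole minute in the current block: 1800 + 0 × 1798 = 1800 frames.
Within the current minute: 14 × 30 + 3 − 2 = 421 (labels ;00/;01 skipped at this minute). Total = 107892 + 1800 + 421 = 110113.

110113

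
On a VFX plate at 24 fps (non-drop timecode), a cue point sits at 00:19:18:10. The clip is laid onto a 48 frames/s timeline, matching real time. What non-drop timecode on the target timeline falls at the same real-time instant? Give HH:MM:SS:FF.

00:19:18:20

Source frame index: (0×3600 + 19×60 + 18) × 24 + 10 = 27802.
Real time: 27802 / (24) = 13901/12 s.
Target frame: (13901/12) × (48) = 55604.
At 48 labels/s: frame 55604 → 00:19:18:20.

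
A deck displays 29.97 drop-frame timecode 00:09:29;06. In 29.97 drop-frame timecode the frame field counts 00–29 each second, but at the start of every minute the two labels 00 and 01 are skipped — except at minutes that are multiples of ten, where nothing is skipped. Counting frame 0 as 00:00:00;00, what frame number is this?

17058

As if non-drop at 30 labels/s: (0 × 3600 + 9 × 60 + 29) × 30 + 6 = 17076.
Minute boundaries passed: 9; those not divisible by 10: 9 − 0 = 9; dropped labels = 2 × 9 = 18.
Actual frame index = 17076 − 18 = 17058.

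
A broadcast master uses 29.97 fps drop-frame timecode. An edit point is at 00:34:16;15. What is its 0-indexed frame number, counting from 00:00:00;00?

As if non-drop at 30 labels/s: (0 × 3600 + 34 × 60 + 16) × 30 + 15 = 61695.
Minute boundaries passed: 34; those not divisible by 10: 34 − 3 = 31; dropped labels = 2 × 31 = 62.
Actual frame index = 61695 − 62 = 61633.

61633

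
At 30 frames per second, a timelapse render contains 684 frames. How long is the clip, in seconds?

Running time = 684 / (30) = 22.8 s.

22.8 seconds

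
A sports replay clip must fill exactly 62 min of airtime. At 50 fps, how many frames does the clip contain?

62 min = 3720 s.
Frames = 3720 × 50 = 186000.

186000 frames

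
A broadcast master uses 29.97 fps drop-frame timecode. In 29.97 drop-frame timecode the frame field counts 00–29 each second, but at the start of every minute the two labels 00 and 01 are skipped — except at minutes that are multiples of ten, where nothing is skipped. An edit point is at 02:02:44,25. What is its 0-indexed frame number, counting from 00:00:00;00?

220725

Complete 10-minute blocks: 12, each 17982 frames → 215784.
Remaining 2 whole minutes in the current block: 1800 + 1 × 1798 = 3598 frames.
Within the current minute: 44 × 30 + 25 − 2 = 1343 (labels ;00/;01 skipped at this minute). Total = 215784 + 3598 + 1343 = 220725.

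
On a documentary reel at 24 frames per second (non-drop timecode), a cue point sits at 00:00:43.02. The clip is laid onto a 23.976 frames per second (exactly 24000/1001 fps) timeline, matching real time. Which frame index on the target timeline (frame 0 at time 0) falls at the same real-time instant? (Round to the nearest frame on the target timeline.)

frame 1033

Source frame index: (0×3600 + 0×60 + 43) × 24 + 2 = 1034.
Real time: 1034 / (24) = 517/12 s.
Target frame: (517/12) × (24000/1001) = 94000/91 ≈ 1032.967 → 1033.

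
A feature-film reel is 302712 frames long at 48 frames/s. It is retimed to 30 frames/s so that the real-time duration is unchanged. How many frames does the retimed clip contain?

Frames at target rate = 302712 × (30) / (48) = 189195.

189195 frames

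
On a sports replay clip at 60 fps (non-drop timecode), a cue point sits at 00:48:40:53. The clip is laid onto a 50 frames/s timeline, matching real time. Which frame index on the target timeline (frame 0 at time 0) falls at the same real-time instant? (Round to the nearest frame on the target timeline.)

Source frame index: (0×3600 + 48×60 + 40) × 60 + 53 = 175253.
Real time: 175253 / (60) = 175253/60 s.
Target frame: (175253/60) × (50) = 876265/6 ≈ 146044.167 → 146044.

frame 146044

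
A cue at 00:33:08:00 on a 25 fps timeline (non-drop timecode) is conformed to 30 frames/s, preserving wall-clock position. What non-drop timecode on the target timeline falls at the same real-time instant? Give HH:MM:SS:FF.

Source frame index: (0×3600 + 33×60 + 8) × 25 + 0 = 49700.
Real time: 49700 / (25) = 1988 s.
Target frame: (1988) × (30) = 59640.
At 30 labels/s: frame 59640 → 00:33:08:00.

00:33:08:00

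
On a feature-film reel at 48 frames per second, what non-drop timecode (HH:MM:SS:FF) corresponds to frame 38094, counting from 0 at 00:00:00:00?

00:13:13:30

38094 ÷ 48 = 793 full seconds, remainder 30 frames.
793 s = 0 h 13 min 13 s.
Timecode: 00:13:13:30.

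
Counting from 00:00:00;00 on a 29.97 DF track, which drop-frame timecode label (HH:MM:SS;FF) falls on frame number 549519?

05:05:35;19

Each 10-minute DF block holds 10 × 60 × 30 − 9 × 2 = 17982 frames. 549519 ÷ 17982 → 30 full blocks, remainder 10059.
Within the partial block the first minute is 1800 frames and each further minute 1798, so 5 further minute boundaries passed. Total skipped labels = 18 × 30 + 2 × 5 = 550.
Non-drop label index = 549519 + 550 = 550069; at 30 labels/s that is 05:05:35:19, i.e. DF 05:05:35;19.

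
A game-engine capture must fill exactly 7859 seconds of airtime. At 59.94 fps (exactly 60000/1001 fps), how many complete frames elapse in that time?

Frames = 7859 × 60000/1001 = 471540000/1001 ≈ 471068.9311.
Complete frames: 471068.

471068 frames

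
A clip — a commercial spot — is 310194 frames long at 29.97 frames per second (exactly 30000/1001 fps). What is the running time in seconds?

Running time = 310194 / (30000/1001) = 10350.1398 s.

10350.1398 seconds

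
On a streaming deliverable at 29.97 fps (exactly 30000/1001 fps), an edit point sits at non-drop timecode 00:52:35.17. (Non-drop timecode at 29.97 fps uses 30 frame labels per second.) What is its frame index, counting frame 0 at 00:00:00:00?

Total seconds to the label: (0 × 3600 + 52 × 60 + 35) = 3155.
Frame index = 3155 × 30 + 17 = 94667.

frame 94667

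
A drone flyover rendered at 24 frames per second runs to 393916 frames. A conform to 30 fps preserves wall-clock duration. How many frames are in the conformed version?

492395 frames

Target frames = source frames × (target rate / source rate) = 393916 × (30)/(24) = 393916 × 5/4 = 492395.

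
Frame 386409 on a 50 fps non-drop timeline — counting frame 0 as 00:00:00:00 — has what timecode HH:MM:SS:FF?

02:08:48:09

386409 ÷ 50 = 7728 full seconds, remainder 9 frames.
7728 s = 2 h 8 min 48 s.
Timecode: 02:08:48:09.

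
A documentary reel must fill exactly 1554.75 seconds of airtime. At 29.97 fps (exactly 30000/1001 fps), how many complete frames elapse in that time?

Frames = 1554.75 × 30000/1001 = 46642500/1001 ≈ 46595.9041.
Complete frames: 46595.

46595 frames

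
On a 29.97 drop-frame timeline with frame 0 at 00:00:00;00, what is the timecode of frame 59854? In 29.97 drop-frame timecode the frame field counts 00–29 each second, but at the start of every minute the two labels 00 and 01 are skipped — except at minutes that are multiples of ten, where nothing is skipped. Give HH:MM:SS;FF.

00:33:17;04

Ten DF minutes hold 17982 frames, so frame 59854 lies in block 3 (frames 53946–71927) with 5908 frames into that block.
The block's first minute is 1800 frames and the rest 1798 each; 5908 frames reaches minute 3, so 3 × 18 + 3 × 2 = 60 labels have been skipped so far.
Adding those back, label number 59854 + 60 = 59914 at 30 labels/s is 1997 s + 4 f = 0 h 33 min 17 s frame 4, i.e. 00:33:17;04.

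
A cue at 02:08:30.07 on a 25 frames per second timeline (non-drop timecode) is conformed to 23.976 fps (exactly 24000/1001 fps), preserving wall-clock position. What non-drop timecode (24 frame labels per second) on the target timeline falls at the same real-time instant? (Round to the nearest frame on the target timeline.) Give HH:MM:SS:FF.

Source frame index: (2×3600 + 8×60 + 30) × 25 + 7 = 192757.
Real time: 192757 / (25) = 192757/25 s.
Target frame: (192757/25) × (24000/1001) = 185046720/1001 ≈ 184861.858 → 184862.
At 24 labels/s: frame 184862 → 02:08:22:14.

02:08:22:14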